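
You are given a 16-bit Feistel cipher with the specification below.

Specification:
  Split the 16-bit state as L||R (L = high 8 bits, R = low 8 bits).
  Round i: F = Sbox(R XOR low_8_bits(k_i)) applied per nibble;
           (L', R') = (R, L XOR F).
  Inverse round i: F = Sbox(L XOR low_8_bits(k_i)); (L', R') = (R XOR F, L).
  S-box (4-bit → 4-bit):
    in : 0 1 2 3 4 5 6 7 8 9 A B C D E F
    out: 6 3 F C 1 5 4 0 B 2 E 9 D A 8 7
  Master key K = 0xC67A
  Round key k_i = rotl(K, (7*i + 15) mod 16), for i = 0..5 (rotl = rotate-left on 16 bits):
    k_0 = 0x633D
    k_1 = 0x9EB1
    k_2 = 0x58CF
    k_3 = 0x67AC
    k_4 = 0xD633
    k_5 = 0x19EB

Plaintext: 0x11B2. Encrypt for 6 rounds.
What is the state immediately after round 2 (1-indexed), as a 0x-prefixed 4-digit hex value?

s_0 = plaintext = 0x11B2
s_1 = Round(s_0, k_0) = 0xB2A6
s_2 = Round(s_1, k_1) = 0xA682
s_3 = Round(s_2, k_2) = 0x82BC
s_4 = Round(s_3, k_3) = 0xBCB4
s_5 = Round(s_4, k_4) = 0xB40C
s_6 = Round(s_5, k_5) = 0x0C34

0xA682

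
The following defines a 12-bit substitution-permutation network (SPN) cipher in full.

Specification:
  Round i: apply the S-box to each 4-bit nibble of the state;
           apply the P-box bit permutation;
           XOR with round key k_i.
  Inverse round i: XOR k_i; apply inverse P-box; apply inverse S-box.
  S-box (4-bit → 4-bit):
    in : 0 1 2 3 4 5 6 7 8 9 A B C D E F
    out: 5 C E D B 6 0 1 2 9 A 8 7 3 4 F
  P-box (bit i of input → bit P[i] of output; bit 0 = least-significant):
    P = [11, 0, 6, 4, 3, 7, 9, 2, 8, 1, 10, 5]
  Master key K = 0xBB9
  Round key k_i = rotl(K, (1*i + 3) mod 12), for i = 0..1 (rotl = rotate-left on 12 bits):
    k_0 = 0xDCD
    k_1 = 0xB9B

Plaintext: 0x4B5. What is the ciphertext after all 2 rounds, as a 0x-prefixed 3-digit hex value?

s_0 = plaintext = 0x4B5
s_1 = Round(s_0, k_0) = 0xCAA
s_2 = Round(s_1, k_1) = 0xE0C

0xE0C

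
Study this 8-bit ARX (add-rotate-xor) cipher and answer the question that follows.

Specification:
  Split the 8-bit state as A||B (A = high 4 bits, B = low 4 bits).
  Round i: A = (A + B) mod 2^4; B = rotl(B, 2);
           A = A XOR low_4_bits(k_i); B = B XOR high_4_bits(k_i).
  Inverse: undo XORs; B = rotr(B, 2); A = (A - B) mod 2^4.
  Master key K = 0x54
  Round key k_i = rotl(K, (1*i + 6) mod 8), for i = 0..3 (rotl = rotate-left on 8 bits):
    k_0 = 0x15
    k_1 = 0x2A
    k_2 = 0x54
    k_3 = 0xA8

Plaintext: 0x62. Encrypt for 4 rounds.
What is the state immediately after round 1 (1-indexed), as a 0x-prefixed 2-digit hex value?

0xD9

s_0 = plaintext = 0x62
s_1 = Round(s_0, k_0) = 0xD9
s_2 = Round(s_1, k_1) = 0xC4
s_3 = Round(s_2, k_2) = 0x44
s_4 = Round(s_3, k_3) = 0x0B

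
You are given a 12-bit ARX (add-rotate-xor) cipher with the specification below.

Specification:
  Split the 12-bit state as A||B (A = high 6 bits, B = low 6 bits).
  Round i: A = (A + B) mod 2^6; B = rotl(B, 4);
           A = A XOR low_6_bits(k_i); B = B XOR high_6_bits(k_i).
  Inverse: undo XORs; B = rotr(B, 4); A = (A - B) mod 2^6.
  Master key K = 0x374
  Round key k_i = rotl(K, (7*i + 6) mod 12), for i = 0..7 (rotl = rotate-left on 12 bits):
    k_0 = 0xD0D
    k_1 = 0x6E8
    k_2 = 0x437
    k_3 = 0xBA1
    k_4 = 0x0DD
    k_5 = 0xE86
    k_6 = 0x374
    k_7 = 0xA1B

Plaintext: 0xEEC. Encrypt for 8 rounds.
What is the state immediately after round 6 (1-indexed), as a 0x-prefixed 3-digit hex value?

s_0 = plaintext = 0xEEC
s_1 = Round(s_0, k_0) = 0xABF
s_2 = Round(s_1, k_1) = 0x064
s_3 = Round(s_2, k_2) = 0x499
s_4 = Round(s_3, k_3) = 0x2B8
s_5 = Round(s_4, k_4) = 0x7CD
s_6 = Round(s_5, k_5) = 0xAA9
s_7 = Round(s_6, k_6) = 0x9D7
s_8 = Round(s_7, k_7) = 0x95D

0xAA9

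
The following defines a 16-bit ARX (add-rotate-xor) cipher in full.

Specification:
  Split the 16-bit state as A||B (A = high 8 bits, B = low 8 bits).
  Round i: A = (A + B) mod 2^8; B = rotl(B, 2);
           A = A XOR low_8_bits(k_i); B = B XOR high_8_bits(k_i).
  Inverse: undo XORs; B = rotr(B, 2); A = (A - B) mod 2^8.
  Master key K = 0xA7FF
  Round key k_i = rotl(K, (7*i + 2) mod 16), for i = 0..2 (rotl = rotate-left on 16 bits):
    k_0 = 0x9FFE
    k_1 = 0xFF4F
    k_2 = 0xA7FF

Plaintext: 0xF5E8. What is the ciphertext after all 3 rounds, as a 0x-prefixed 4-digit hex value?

0xE09B

s_0 = plaintext = 0xF5E8
s_1 = Round(s_0, k_0) = 0x233C
s_2 = Round(s_1, k_1) = 0x100F
s_3 = Round(s_2, k_2) = 0xE09B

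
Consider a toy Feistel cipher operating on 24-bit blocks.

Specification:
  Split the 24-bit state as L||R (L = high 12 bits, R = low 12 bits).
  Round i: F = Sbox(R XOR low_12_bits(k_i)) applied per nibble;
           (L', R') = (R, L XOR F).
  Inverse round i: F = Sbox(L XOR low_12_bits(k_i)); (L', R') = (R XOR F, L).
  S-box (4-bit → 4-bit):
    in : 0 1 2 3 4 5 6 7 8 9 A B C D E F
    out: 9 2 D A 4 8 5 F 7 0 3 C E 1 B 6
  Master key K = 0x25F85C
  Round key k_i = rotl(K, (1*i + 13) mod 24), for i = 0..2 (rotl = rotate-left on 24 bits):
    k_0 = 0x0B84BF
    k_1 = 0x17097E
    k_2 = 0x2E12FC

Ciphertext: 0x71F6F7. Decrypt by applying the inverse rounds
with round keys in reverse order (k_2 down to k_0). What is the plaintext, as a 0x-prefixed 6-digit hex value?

s_0 = ciphertext = 0x71F6F7
s_1 = InvRound(s_0, k_2) = 0xE4D71F
s_2 = InvRound(s_1, k_1) = 0x8B5E4D
s_3 = InvRound(s_2, k_0) = 0x0DE8B5

0x0DE8B5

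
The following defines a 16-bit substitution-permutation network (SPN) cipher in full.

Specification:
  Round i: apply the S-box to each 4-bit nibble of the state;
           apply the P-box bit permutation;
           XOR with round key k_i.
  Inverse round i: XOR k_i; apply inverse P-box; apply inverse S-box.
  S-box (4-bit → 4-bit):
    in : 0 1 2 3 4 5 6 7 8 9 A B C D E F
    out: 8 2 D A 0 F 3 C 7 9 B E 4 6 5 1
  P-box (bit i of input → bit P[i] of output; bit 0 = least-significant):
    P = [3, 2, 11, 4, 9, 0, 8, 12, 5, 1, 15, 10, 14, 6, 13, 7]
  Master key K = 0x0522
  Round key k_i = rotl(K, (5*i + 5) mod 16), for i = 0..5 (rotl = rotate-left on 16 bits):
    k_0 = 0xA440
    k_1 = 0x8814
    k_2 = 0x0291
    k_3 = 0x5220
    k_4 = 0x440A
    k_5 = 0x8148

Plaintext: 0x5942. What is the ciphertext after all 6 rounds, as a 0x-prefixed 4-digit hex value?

0x62D8

s_0 = plaintext = 0x5942
s_1 = Round(s_0, k_0) = 0xC8B8
s_2 = Round(s_1, k_1) = 0x313B
s_3 = Round(s_2, k_2) = 0x1A46
s_4 = Round(s_3, k_3) = 0x564E
s_5 = Round(s_4, k_4) = 0x2CE0
s_6 = Round(s_5, k_5) = 0x62D8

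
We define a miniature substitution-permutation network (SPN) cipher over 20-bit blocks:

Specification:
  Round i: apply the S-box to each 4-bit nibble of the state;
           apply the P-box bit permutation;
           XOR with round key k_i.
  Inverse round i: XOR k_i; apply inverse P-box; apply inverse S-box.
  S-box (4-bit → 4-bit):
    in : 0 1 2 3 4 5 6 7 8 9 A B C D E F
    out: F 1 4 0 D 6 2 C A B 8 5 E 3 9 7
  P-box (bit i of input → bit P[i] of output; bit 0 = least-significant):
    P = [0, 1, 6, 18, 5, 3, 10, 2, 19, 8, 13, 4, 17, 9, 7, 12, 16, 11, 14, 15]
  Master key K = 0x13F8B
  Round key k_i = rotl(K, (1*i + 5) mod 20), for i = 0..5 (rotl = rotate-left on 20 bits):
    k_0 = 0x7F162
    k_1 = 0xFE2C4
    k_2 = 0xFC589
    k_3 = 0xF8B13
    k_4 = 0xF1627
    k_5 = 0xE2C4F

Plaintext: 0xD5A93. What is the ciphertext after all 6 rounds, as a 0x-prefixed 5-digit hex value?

0x733FF

s_0 = plaintext = 0xD5A93
s_1 = Round(s_0, k_0) = 0x6FBDE
s_2 = Round(s_1, k_1) = 0x1C86D
s_3 = Round(s_2, k_2) = 0xED612
s_4 = Round(s_3, k_3) = 0xC0873
s_5 = Round(s_4, k_4) = 0xDC9B3
s_6 = Round(s_5, k_5) = 0x733FF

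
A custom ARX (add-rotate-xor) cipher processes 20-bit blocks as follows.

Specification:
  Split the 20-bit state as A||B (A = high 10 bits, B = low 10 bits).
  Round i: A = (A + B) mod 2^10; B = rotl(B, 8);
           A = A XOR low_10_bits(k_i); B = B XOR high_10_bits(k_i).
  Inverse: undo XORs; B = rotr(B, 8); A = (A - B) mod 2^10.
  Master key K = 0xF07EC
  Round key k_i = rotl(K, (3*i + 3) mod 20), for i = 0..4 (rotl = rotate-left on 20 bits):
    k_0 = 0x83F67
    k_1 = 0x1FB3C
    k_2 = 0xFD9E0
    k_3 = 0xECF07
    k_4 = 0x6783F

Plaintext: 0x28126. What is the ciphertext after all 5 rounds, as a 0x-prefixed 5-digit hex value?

0xE1D34

s_0 = plaintext = 0x28126
s_1 = Round(s_0, k_0) = 0xA8446
s_2 = Round(s_1, k_1) = 0x76E6F
s_3 = Round(s_2, k_2) = 0x6A86D
s_4 = Round(s_3, k_3) = 0x442A8
s_5 = Round(s_4, k_4) = 0xE1D34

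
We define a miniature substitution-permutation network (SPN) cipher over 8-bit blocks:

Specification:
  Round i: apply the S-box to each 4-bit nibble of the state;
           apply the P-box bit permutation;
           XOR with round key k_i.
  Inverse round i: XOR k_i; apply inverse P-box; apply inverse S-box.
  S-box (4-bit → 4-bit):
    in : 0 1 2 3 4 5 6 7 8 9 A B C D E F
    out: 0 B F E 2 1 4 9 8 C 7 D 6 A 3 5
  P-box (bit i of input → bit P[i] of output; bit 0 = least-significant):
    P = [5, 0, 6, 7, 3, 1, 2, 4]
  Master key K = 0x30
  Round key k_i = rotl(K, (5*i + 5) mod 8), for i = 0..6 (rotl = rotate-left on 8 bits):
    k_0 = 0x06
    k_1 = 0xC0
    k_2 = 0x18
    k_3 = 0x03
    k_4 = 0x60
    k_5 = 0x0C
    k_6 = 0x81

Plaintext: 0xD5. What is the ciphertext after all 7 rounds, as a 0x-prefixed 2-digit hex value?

s_0 = plaintext = 0xD5
s_1 = Round(s_0, k_0) = 0x34
s_2 = Round(s_1, k_1) = 0xD7
s_3 = Round(s_2, k_2) = 0xAA
s_4 = Round(s_3, k_3) = 0x6C
s_5 = Round(s_4, k_4) = 0x25
s_6 = Round(s_5, k_5) = 0x32
s_7 = Round(s_6, k_6) = 0x76

0x76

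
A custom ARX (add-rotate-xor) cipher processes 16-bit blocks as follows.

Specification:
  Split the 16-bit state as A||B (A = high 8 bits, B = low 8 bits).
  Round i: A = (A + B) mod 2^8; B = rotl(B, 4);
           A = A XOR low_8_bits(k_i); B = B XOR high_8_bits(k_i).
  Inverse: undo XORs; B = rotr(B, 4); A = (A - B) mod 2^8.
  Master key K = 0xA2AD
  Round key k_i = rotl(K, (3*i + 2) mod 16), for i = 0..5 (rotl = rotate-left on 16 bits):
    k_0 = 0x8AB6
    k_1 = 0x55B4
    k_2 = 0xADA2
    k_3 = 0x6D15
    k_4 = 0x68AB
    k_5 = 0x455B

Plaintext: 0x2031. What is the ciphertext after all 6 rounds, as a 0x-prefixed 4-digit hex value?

0x42B8

s_0 = plaintext = 0x2031
s_1 = Round(s_0, k_0) = 0xE799
s_2 = Round(s_1, k_1) = 0x34CC
s_3 = Round(s_2, k_2) = 0xA261
s_4 = Round(s_3, k_3) = 0x167B
s_5 = Round(s_4, k_4) = 0x3ADF
s_6 = Round(s_5, k_5) = 0x42B8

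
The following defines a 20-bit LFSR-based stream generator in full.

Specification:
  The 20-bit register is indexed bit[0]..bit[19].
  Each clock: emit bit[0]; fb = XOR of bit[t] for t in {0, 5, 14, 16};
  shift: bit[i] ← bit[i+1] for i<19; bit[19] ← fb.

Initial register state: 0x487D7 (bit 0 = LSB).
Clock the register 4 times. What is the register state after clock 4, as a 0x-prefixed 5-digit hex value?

0xF487D

reg_0 = 0x487D7
clock 1: out=1, reg = 0xA43EB
clock 2: out=1, reg = 0xD21F5
clock 3: out=1, reg = 0xE90FA
clock 4: out=0, reg = 0xF487D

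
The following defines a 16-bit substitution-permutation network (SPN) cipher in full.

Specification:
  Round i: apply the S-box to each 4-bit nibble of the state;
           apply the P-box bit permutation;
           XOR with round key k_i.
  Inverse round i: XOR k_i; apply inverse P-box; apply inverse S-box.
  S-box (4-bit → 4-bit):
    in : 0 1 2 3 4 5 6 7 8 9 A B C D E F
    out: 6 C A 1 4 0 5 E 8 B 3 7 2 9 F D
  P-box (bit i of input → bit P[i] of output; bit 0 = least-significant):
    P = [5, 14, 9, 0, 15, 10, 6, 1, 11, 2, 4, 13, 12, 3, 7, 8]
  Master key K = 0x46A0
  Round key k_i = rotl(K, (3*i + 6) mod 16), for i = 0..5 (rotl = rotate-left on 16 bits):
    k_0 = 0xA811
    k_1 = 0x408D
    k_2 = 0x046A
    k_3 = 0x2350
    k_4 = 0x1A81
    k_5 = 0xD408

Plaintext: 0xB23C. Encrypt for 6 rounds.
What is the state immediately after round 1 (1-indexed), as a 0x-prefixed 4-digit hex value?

0x589D

s_0 = plaintext = 0xB23C
s_1 = Round(s_0, k_0) = 0x589D
s_2 = Round(s_1, k_1) = 0xE4AE
s_3 = Round(s_2, k_2) = 0xD3D3
s_4 = Round(s_3, k_3) = 0xBA72
s_5 = Round(s_4, k_4) = 0x464E
s_6 = Round(s_5, k_5) = 0x9EF9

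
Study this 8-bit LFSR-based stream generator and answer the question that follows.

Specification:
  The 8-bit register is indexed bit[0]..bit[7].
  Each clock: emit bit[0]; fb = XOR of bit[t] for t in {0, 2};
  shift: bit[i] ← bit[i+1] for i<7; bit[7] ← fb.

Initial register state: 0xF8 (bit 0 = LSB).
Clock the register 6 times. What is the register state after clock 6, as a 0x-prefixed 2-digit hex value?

0x1B

reg_0 = 0xF8
clock 1: out=0, reg = 0x7C
clock 2: out=0, reg = 0xBE
clock 3: out=0, reg = 0xDF
clock 4: out=1, reg = 0x6F
clock 5: out=1, reg = 0x37
clock 6: out=1, reg = 0x1B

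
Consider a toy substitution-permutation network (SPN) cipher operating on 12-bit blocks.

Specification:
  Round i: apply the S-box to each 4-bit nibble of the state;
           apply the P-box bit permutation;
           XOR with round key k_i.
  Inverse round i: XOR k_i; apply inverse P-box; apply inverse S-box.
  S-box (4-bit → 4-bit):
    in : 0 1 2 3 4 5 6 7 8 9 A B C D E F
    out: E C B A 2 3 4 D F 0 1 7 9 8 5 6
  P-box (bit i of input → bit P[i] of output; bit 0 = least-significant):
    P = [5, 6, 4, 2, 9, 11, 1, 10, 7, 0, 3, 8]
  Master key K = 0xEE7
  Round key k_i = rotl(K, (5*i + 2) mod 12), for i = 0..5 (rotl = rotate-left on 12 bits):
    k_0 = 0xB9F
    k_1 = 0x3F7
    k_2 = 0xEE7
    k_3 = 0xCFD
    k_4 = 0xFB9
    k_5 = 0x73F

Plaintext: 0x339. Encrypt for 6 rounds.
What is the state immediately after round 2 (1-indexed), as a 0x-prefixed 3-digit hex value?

0x3CF

s_0 = plaintext = 0x339
s_1 = Round(s_0, k_0) = 0x69E
s_2 = Round(s_1, k_1) = 0x3CF
s_3 = Round(s_2, k_2) = 0x9B6
s_4 = Round(s_3, k_3) = 0x6EF
s_5 = Round(s_4, k_4) = 0xDE3
s_6 = Round(s_5, k_5) = 0x479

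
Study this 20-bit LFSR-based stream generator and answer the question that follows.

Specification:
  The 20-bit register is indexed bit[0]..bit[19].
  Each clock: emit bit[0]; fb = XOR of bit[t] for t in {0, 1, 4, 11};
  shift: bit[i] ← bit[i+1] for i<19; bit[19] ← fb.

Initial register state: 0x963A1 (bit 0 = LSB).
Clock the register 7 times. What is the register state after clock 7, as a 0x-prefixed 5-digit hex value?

0xCF2C7

reg_0 = 0x963A1
clock 1: out=1, reg = 0xCB1D0
clock 2: out=0, reg = 0xE58E8
clock 3: out=0, reg = 0xF2C74
clock 4: out=0, reg = 0x7963A
clock 5: out=0, reg = 0x3CB1D
clock 6: out=1, reg = 0x9E58E
clock 7: out=0, reg = 0xCF2C7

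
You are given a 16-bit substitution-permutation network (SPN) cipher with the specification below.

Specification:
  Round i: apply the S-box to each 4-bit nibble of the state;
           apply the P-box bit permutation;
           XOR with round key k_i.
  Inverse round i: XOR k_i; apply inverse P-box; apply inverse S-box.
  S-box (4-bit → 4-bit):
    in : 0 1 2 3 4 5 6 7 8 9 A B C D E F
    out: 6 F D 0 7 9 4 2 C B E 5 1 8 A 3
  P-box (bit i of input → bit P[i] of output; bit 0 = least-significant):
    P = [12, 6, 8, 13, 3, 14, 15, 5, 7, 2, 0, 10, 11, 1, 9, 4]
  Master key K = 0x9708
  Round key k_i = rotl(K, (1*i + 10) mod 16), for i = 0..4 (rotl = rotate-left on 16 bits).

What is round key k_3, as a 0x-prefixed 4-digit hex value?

K = 0x9708
k_0 = rotl(K, (1*0+10) mod 16) = rotl(K, 10) = 0x225C
k_1 = rotl(K, (1*1+10) mod 16) = rotl(K, 11) = 0x44B8
k_2 = rotl(K, (1*2+10) mod 16) = rotl(K, 12) = 0x8970
k_3 = rotl(K, (1*3+10) mod 16) = rotl(K, 13) = 0x12E1

0x12E1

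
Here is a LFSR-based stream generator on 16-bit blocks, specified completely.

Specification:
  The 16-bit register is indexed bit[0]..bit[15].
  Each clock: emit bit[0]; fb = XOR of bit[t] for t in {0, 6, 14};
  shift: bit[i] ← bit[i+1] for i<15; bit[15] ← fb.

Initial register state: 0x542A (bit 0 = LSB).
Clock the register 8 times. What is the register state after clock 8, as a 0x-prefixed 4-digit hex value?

reg_0 = 0x542A
clock 1: out=0, reg = 0xAA15
clock 2: out=1, reg = 0xD50A
clock 3: out=0, reg = 0xEA85
clock 4: out=1, reg = 0x7542
clock 5: out=0, reg = 0x3AA1
clock 6: out=1, reg = 0x9D50
clock 7: out=0, reg = 0xCEA8
clock 8: out=0, reg = 0xE754

0xE754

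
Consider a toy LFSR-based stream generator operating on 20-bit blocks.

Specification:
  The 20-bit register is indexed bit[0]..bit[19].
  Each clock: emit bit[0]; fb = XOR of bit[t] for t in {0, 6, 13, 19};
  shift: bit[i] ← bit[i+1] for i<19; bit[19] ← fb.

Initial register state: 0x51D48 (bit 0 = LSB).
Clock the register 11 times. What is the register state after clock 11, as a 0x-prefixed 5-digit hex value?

reg_0 = 0x51D48
clock 1: out=0, reg = 0xA8EA4
clock 2: out=0, reg = 0xD4752
clock 3: out=0, reg = 0x6A3A9
clock 4: out=1, reg = 0x351D4
clock 5: out=0, reg = 0x9A8EA
clock 6: out=0, reg = 0xCD475
clock 7: out=1, reg = 0xE6A3A
clock 8: out=0, reg = 0x7351D
clock 9: out=1, reg = 0x39A8E
clock 10: out=0, reg = 0x1CD47
clock 11: out=1, reg = 0x0E6A3

0x0E6A3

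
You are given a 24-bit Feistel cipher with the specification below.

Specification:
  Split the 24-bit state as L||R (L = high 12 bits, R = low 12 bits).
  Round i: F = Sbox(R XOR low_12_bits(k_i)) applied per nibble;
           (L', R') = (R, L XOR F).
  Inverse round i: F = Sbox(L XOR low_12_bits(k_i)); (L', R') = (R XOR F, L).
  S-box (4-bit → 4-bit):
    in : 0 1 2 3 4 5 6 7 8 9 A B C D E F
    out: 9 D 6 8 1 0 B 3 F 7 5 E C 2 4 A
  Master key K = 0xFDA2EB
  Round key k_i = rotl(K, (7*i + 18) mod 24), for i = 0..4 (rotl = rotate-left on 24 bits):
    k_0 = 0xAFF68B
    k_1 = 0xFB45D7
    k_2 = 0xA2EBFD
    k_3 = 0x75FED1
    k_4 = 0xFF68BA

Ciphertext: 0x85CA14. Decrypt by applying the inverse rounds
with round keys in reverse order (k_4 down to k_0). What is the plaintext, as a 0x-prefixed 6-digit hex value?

0x873457

s_0 = ciphertext = 0x85CA14
s_1 = InvRound(s_0, k_4) = 0x35F85C
s_2 = InvRound(s_1, k_3) = 0xAA835F
s_3 = InvRound(s_2, k_2) = 0xE5FAA8
s_4 = InvRound(s_3, k_1) = 0x457E5F
s_5 = InvRound(s_4, k_0) = 0x873457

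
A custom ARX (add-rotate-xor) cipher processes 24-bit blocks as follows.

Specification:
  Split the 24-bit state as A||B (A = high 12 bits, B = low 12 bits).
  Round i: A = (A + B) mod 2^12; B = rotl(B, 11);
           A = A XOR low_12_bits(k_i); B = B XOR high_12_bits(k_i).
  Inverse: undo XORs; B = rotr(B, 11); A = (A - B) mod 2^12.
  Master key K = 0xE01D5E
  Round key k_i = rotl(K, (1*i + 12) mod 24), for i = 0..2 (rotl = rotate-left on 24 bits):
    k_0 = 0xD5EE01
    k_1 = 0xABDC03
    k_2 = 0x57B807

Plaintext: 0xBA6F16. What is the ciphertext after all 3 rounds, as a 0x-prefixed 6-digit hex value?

0x36FE90

s_0 = plaintext = 0xBA6F16
s_1 = Round(s_0, k_0) = 0x4BDAD5
s_2 = Round(s_1, k_1) = 0x3917D7
s_3 = Round(s_2, k_2) = 0x36FE90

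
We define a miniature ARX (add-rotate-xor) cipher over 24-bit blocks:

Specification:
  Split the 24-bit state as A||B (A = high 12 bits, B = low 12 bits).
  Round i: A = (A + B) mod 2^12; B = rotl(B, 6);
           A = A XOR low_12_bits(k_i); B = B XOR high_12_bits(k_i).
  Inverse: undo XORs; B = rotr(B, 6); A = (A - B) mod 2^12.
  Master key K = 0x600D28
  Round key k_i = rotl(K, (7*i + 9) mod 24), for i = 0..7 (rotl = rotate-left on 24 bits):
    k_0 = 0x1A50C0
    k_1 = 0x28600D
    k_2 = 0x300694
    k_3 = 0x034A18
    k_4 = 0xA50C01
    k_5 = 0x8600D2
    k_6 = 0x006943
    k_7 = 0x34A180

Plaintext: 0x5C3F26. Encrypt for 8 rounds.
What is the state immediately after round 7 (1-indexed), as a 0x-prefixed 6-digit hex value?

0xFF05E4

s_0 = plaintext = 0x5C3F26
s_1 = Round(s_0, k_0) = 0x429819
s_2 = Round(s_1, k_1) = 0xC4F4E6
s_3 = Round(s_2, k_2) = 0x7A1A93
s_4 = Round(s_3, k_3) = 0x82C4DE
s_5 = Round(s_4, k_4) = 0x10BDC3
s_6 = Round(s_5, k_5) = 0xE1C897
s_7 = Round(s_6, k_6) = 0xFF05E4
s_8 = Round(s_7, k_7) = 0x454A5D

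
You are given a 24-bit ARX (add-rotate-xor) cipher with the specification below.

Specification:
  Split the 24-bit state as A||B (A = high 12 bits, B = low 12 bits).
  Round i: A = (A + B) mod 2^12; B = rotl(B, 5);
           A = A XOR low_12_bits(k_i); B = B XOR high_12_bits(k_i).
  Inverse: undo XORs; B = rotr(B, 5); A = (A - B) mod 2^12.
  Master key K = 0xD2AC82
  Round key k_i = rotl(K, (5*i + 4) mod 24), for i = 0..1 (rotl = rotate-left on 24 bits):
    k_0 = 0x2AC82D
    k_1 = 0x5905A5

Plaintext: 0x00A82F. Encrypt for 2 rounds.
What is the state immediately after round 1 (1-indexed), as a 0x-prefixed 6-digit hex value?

0x01475C

s_0 = plaintext = 0x00A82F
s_1 = Round(s_0, k_0) = 0x01475C
s_2 = Round(s_1, k_1) = 0x2D5E1E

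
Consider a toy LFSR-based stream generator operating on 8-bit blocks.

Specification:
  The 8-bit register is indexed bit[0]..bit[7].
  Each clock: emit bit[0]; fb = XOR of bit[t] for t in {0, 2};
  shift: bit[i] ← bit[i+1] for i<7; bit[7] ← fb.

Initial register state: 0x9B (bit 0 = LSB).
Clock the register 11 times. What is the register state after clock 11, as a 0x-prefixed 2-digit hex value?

reg_0 = 0x9B
clock 1: out=1, reg = 0xCD
clock 2: out=1, reg = 0x66
clock 3: out=0, reg = 0xB3
clock 4: out=1, reg = 0xD9
clock 5: out=1, reg = 0xEC
clock 6: out=0, reg = 0xF6
clock 7: out=0, reg = 0xFB
clock 8: out=1, reg = 0xFD
clock 9: out=1, reg = 0x7E
clock 10: out=0, reg = 0xBF
clock 11: out=1, reg = 0x5F

0x5F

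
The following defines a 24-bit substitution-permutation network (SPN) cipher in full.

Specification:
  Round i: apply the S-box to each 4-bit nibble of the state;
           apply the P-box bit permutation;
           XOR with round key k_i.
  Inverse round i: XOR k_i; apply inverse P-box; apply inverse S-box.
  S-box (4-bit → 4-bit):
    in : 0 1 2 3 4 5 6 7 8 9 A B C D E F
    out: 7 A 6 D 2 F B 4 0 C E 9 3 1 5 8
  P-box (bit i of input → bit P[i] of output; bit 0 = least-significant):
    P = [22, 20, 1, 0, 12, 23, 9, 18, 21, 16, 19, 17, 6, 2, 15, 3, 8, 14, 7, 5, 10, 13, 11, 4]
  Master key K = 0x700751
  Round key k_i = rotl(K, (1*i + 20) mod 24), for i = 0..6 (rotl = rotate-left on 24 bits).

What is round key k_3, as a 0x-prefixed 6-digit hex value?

K = 0x700751
k_0 = rotl(K, (1*0+20) mod 24) = rotl(K, 20) = 0x170075
k_1 = rotl(K, (1*1+20) mod 24) = rotl(K, 21) = 0x2E00EA
k_2 = rotl(K, (1*2+20) mod 24) = rotl(K, 22) = 0x5C01D4
k_3 = rotl(K, (1*3+20) mod 24) = rotl(K, 23) = 0xB803A8

0xB803A8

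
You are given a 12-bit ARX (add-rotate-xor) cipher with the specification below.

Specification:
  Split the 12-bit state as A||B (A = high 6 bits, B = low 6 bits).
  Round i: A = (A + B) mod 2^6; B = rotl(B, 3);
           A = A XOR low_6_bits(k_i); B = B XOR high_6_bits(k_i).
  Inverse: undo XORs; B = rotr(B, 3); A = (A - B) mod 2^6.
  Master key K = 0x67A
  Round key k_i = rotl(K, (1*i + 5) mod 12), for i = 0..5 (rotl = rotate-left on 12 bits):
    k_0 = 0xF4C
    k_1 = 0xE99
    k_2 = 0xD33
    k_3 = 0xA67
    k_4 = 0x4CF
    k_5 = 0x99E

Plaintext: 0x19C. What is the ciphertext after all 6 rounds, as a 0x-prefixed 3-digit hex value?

s_0 = plaintext = 0x19C
s_1 = Round(s_0, k_0) = 0xB9E
s_2 = Round(s_1, k_1) = 0x549
s_3 = Round(s_2, k_2) = 0xB7D
s_4 = Round(s_3, k_3) = 0x346
s_5 = Round(s_4, k_4) = 0x723
s_6 = Round(s_5, k_5) = 0x87A

0x87A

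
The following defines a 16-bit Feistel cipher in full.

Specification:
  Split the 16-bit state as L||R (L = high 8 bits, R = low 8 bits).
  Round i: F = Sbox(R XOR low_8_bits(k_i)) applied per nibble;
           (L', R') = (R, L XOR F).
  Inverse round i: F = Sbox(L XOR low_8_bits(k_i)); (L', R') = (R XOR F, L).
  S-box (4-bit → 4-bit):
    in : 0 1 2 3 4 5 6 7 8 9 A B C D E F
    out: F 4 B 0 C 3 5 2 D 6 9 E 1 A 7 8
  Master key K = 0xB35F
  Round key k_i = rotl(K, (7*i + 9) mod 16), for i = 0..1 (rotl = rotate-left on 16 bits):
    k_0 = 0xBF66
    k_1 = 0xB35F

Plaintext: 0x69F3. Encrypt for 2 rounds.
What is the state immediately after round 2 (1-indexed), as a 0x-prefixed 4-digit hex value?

s_0 = plaintext = 0x69F3
s_1 = Round(s_0, k_0) = 0xF30A
s_2 = Round(s_1, k_1) = 0x0AC0

0x0AC0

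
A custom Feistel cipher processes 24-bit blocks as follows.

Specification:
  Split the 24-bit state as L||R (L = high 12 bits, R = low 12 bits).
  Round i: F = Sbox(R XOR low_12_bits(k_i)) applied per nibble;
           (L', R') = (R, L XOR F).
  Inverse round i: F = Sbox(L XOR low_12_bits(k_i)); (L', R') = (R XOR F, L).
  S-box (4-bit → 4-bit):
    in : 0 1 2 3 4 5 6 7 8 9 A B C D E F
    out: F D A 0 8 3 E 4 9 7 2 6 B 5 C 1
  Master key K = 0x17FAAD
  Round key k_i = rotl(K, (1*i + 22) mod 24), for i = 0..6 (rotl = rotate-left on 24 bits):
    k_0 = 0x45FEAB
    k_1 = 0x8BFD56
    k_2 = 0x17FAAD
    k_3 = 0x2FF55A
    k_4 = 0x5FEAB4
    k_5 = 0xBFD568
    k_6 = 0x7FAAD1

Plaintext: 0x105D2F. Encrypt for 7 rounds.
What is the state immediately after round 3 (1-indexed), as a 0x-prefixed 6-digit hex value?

s_0 = plaintext = 0x105D2F
s_1 = Round(s_0, k_0) = 0xD2F19D
s_2 = Round(s_1, k_1) = 0x19D699
s_3 = Round(s_2, k_2) = 0x699A95
s_4 = Round(s_3, k_3) = 0xA95728
s_5 = Round(s_4, k_4) = 0x728FEE
s_6 = Round(s_5, k_5) = 0xFEE5B6
s_7 = Round(s_6, k_6) = 0x5B6E0A

0x699A95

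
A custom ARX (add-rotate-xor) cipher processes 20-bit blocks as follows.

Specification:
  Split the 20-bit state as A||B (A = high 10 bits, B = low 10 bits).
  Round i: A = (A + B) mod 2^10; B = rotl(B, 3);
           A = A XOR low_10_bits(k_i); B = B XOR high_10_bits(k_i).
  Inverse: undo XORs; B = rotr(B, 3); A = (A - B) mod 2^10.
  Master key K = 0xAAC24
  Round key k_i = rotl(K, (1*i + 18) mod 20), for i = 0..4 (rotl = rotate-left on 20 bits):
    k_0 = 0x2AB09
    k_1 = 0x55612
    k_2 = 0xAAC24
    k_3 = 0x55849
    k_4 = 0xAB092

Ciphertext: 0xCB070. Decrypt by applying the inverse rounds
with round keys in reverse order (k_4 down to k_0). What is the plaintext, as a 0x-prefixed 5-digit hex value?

0x638D4

s_0 = ciphertext = 0xCB070
s_1 = InvRound(s_0, k_4) = 0x58E5B
s_2 = InvRound(s_1, k_3) = 0x926E1
s_3 = InvRound(s_2, k_2) = 0x59109
s_4 = InvRound(s_3, k_1) = 0x5AE0B
s_5 = InvRound(s_4, k_0) = 0x638D4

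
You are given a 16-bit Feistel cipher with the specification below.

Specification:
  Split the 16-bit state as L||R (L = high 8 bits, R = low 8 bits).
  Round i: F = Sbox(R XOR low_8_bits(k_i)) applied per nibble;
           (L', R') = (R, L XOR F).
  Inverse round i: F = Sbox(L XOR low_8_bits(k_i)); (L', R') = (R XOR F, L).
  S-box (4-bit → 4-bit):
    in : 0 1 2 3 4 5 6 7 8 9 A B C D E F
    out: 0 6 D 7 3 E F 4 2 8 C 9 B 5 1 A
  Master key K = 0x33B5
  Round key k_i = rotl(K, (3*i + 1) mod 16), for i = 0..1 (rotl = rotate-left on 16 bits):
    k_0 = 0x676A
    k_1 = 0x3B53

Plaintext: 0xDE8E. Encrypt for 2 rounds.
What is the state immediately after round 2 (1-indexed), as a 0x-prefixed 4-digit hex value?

s_0 = plaintext = 0xDE8E
s_1 = Round(s_0, k_0) = 0x8ECD
s_2 = Round(s_1, k_1) = 0xCD0F

0xCD0F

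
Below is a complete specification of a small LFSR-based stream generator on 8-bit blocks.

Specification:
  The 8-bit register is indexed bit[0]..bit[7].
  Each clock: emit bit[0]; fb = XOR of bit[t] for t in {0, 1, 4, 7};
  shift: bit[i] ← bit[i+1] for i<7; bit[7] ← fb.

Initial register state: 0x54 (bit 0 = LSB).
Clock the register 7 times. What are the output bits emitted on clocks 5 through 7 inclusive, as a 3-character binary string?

reg_0 = 0x54
clock 1: out=0, reg = 0xAA
clock 2: out=0, reg = 0x55
clock 3: out=1, reg = 0x2A
clock 4: out=0, reg = 0x95
clock 5: out=1, reg = 0xCA
clock 6: out=0, reg = 0x65
clock 7: out=1, reg = 0xB2

101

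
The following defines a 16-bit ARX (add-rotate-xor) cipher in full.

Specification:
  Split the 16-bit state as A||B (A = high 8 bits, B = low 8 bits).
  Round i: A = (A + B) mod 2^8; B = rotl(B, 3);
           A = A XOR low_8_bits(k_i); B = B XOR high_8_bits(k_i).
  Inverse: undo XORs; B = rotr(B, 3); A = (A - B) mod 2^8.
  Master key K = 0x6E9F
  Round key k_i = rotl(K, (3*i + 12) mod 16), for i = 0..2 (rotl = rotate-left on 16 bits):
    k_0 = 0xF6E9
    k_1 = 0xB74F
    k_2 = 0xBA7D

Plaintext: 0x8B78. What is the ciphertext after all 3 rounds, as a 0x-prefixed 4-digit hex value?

0x134A

s_0 = plaintext = 0x8B78
s_1 = Round(s_0, k_0) = 0xEA35
s_2 = Round(s_1, k_1) = 0x501E
s_3 = Round(s_2, k_2) = 0x134A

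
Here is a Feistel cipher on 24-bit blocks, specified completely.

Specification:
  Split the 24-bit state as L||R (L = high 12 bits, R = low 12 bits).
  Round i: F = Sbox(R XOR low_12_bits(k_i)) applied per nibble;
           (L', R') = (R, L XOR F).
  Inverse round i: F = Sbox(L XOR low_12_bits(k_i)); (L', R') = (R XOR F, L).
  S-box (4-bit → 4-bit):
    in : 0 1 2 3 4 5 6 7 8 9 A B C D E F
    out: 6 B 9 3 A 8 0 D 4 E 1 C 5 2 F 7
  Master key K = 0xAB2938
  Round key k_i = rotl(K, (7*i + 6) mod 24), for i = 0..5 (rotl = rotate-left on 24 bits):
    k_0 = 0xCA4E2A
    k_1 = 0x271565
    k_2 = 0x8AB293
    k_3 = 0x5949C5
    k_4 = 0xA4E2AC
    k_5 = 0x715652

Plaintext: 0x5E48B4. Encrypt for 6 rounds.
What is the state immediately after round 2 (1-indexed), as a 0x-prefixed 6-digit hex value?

s_0 = plaintext = 0x5E48B4
s_1 = Round(s_0, k_0) = 0x8B450B
s_2 = Round(s_1, k_1) = 0x50BEBB
s_3 = Round(s_2, k_2) = 0xEBB09F
s_4 = Round(s_3, k_3) = 0x09F03A
s_5 = Round(s_4, k_4) = 0x03A97F
s_6 = Round(s_5, k_5) = 0x97F7A8

0x50BEBB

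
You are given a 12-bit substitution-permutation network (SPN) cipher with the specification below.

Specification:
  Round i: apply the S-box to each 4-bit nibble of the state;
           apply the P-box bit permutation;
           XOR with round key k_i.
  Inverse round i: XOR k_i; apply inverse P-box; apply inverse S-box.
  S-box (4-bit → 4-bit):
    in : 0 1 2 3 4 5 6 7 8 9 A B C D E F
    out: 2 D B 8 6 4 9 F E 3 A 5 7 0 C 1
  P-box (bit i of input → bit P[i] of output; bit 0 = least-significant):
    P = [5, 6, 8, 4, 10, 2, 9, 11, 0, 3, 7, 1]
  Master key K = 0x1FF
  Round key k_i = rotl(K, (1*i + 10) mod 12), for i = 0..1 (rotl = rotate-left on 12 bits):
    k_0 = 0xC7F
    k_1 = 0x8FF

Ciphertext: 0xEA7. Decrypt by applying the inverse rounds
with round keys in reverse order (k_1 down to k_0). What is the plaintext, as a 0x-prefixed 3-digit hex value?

0xB20

s_0 = ciphertext = 0xEA7
s_1 = InvRound(s_0, k_1) = 0x0BA
s_2 = InvRound(s_1, k_0) = 0xB20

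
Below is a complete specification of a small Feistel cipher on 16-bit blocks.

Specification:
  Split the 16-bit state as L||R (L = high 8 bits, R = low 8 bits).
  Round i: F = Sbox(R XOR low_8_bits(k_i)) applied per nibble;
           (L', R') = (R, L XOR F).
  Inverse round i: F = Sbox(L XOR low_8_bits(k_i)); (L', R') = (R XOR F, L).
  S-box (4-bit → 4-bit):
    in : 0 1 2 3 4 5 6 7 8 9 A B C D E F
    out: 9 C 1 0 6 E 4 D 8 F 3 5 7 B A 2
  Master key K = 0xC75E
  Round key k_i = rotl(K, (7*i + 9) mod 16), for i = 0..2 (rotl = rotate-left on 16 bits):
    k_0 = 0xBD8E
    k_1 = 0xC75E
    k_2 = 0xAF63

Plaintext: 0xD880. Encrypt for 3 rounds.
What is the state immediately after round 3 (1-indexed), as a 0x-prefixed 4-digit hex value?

s_0 = plaintext = 0xD880
s_1 = Round(s_0, k_0) = 0x8042
s_2 = Round(s_1, k_1) = 0x4247
s_3 = Round(s_2, k_2) = 0x4754

0x4754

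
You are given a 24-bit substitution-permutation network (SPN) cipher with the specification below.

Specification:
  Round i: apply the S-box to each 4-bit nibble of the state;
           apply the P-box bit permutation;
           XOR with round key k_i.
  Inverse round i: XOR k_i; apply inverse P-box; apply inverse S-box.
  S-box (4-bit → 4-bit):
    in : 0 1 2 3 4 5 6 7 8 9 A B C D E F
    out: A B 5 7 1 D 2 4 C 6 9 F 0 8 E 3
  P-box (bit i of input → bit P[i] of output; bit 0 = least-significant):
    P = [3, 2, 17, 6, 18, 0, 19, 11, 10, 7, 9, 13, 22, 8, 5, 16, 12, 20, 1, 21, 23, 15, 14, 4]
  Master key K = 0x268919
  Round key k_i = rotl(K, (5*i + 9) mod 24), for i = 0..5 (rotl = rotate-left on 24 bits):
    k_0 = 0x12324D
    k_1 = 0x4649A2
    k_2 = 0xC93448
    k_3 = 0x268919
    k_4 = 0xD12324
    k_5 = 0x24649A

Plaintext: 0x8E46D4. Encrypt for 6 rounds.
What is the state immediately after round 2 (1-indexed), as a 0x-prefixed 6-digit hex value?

0x44F580

s_0 = plaintext = 0x8E46D4
s_1 = Round(s_0, k_0) = 0x627AD7
s_2 = Round(s_1, k_1) = 0x44F580
s_3 = Round(s_2, k_2) = 0x010B0C
s_4 = Round(s_3, k_3) = 0x173688
s_5 = Round(s_4, k_4) = 0x1BAAD6
s_6 = Round(s_5, k_5) = 0xD5D88C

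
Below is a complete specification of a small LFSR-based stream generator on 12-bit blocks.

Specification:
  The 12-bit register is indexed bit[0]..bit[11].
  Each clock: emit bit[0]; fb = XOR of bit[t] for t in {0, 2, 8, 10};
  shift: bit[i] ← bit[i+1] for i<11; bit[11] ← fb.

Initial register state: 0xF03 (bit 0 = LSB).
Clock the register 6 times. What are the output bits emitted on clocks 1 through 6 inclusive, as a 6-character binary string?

110000

reg_0 = 0xF03
clock 1: out=1, reg = 0xF81
clock 2: out=1, reg = 0xFC0
clock 3: out=0, reg = 0x7E0
clock 4: out=0, reg = 0x3F0
clock 5: out=0, reg = 0x9F8
clock 6: out=0, reg = 0xCFC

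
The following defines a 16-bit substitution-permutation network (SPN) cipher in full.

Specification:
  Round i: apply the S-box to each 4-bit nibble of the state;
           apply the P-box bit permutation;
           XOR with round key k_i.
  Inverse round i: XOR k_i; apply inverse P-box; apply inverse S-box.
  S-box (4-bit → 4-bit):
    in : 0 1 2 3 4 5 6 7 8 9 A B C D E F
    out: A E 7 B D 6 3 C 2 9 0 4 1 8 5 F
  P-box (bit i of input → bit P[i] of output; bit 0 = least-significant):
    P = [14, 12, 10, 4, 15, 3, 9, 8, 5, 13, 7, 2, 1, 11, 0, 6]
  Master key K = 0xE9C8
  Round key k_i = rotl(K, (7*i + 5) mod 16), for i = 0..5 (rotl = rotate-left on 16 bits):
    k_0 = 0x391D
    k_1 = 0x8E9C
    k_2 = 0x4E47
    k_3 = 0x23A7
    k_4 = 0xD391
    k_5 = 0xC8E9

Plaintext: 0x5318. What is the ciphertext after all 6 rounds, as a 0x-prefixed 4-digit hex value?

s_0 = plaintext = 0x5318
s_1 = Round(s_0, k_0) = 0x0230
s_2 = Round(s_1, k_1) = 0x3764
s_3 = Round(s_2, k_2) = 0x8299
s_4 = Round(s_3, k_3) = 0xCA17
s_5 = Round(s_4, k_4) = 0xD48B
s_6 = Round(s_5, k_5) = 0xCC05

0xCC05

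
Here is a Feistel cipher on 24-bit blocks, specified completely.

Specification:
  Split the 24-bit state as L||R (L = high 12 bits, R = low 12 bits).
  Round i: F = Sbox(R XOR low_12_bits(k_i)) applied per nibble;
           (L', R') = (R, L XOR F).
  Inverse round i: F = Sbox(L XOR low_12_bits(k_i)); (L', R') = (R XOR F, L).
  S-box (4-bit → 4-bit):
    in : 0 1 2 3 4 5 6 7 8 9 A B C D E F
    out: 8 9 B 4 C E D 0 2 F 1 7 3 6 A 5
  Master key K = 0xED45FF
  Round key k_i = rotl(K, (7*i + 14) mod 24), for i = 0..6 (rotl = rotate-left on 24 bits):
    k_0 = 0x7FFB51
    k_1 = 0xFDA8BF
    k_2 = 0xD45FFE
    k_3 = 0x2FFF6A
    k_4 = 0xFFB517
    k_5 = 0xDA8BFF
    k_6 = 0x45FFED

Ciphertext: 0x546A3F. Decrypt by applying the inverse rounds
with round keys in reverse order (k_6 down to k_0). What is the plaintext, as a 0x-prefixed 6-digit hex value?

s_0 = ciphertext = 0x546A3F
s_1 = InvRound(s_0, k_6) = 0xB28546
s_2 = InvRound(s_1, k_5) = 0xD26B28
s_3 = InvRound(s_2, k_4) = 0x961D26
s_4 = InvRound(s_3, k_3) = 0x0A1961
s_5 = InvRound(s_4, k_2) = 0xC840A1
s_6 = InvRound(s_5, k_1) = 0xCE6C84
s_7 = InvRound(s_6, k_0) = 0xCF4CE6

0xCF4CE6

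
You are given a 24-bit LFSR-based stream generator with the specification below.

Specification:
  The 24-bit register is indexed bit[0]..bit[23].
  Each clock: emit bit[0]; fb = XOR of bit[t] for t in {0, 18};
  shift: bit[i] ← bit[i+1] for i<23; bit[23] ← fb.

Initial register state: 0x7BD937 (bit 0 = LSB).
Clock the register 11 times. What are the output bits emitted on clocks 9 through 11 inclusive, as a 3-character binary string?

100

reg_0 = 0x7BD937
clock 1: out=1, reg = 0xBDEC9B
clock 2: out=1, reg = 0x5EF64D
clock 3: out=1, reg = 0x2F7B26
clock 4: out=0, reg = 0x97BD93
clock 5: out=1, reg = 0x4BDEC9
clock 6: out=1, reg = 0xA5EF64
clock 7: out=0, reg = 0xD2F7B2
clock 8: out=0, reg = 0x697BD9
clock 9: out=1, reg = 0xB4BDEC
clock 10: out=0, reg = 0xDA5EF6
clock 11: out=0, reg = 0x6D2F7B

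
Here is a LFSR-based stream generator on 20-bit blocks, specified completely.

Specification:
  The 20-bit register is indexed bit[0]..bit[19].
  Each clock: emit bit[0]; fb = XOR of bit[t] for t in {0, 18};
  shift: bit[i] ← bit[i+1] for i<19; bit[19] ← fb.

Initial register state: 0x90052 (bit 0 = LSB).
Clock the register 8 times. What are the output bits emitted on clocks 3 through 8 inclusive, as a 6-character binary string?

001010

reg_0 = 0x90052
clock 1: out=0, reg = 0x48029
clock 2: out=1, reg = 0x24014
clock 3: out=0, reg = 0x1200A
clock 4: out=0, reg = 0x09005
clock 5: out=1, reg = 0x84802
clock 6: out=0, reg = 0x42401
clock 7: out=1, reg = 0x21200
clock 8: out=0, reg = 0x10900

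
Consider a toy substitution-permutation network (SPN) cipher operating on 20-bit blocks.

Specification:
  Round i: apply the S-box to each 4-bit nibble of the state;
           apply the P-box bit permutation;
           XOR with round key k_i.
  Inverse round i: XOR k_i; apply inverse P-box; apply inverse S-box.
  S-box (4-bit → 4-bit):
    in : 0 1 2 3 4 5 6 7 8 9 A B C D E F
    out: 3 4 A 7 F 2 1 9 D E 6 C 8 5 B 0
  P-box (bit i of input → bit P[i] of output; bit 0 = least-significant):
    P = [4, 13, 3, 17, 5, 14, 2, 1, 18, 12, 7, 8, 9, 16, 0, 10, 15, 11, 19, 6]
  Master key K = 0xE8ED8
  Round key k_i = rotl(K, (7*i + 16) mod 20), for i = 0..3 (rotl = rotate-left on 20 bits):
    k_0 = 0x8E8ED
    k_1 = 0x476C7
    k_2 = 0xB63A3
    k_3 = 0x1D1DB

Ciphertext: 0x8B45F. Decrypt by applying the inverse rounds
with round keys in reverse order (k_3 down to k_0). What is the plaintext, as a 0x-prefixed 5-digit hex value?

s_0 = ciphertext = 0x8B45F
s_1 = InvRound(s_0, k_3) = 0x12BA5
s_2 = InvRound(s_1, k_2) = 0xAFF9C
s_3 = InvRound(s_2, k_1) = 0x417C8
s_4 = InvRound(s_3, k_0) = 0x38E35

0x38E35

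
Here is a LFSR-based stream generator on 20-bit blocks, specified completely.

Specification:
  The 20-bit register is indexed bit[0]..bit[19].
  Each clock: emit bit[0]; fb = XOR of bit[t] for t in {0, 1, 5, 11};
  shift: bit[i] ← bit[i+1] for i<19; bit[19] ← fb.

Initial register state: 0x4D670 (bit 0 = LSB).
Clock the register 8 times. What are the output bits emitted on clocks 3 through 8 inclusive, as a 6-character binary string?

reg_0 = 0x4D670
clock 1: out=0, reg = 0xA6B38
clock 2: out=0, reg = 0x5359C
clock 3: out=0, reg = 0x29ACE
clock 4: out=0, reg = 0x14D67
clock 5: out=1, reg = 0x0A6B3
clock 6: out=1, reg = 0x85359
clock 7: out=1, reg = 0xC29AC
clock 8: out=0, reg = 0x614D6

001110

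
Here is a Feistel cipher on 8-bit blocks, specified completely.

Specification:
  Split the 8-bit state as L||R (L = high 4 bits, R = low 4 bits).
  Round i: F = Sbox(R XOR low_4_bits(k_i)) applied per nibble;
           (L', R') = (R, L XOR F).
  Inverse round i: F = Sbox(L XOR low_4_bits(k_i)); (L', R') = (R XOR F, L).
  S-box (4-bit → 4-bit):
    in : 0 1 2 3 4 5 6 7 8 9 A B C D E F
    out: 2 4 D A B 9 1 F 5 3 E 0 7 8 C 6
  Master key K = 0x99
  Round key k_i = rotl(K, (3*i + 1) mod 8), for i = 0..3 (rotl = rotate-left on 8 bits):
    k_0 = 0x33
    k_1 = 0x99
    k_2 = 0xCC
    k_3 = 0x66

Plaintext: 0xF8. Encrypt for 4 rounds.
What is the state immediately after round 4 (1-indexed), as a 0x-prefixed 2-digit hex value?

0x6B

s_0 = plaintext = 0xF8
s_1 = Round(s_0, k_0) = 0x8F
s_2 = Round(s_1, k_1) = 0xF9
s_3 = Round(s_2, k_2) = 0x96
s_4 = Round(s_3, k_3) = 0x6B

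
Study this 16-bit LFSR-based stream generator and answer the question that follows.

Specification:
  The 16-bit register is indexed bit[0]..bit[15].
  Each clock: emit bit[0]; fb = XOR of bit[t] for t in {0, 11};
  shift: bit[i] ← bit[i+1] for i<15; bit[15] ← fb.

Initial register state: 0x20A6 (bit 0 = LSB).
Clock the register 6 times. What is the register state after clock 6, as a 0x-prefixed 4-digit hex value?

reg_0 = 0x20A6
clock 1: out=0, reg = 0x1053
clock 2: out=1, reg = 0x8829
clock 3: out=1, reg = 0x4414
clock 4: out=0, reg = 0x220A
clock 5: out=0, reg = 0x1105
clock 6: out=1, reg = 0x8882

0x8882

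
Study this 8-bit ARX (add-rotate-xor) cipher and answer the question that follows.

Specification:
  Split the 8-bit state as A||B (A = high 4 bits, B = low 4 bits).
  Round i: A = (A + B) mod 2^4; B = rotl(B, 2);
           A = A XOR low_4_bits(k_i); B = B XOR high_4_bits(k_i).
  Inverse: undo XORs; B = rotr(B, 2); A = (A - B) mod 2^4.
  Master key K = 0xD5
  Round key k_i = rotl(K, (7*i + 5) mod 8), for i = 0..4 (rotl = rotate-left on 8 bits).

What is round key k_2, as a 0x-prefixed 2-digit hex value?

K = 0xD5
k_0 = rotl(K, (7*0+5) mod 8) = rotl(K, 5) = 0xBA
k_1 = rotl(K, (7*1+5) mod 8) = rotl(K, 4) = 0x5D
k_2 = rotl(K, (7*2+5) mod 8) = rotl(K, 3) = 0xAE

0xAE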